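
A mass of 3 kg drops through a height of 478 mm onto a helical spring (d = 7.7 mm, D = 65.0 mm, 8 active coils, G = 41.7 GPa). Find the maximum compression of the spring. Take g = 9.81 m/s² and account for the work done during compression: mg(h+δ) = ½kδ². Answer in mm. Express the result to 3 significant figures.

61.7 mm

k = Gd⁴/(8D³N_a) = (41.7×10³)(7.7⁴)/(8·65.0³·8) = 8.3402 N/mm
W = mg = 3 × 9.81 = 29.43 N
½kδ² − Wδ − Wh = 0 → δ = (W + √(W² + 2kWh))/k
δ = (29.43 + √(866.12 + 234654))/8.3402 = (29.43 + 485.3)/8.3402 = 61.717 mm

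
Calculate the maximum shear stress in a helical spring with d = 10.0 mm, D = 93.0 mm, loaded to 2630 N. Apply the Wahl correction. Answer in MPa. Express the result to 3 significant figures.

720 MPa

Spring index C = D/d = 93.0/10.0 = 9.3000
K_W = (4C−1)/(4C−4) + 0.615/C = 36.200/33.200 + 0.0661 = 1.1565
τ₀ = 8FD/(πd³) = 8·2630·93.0/(π·10.0³) = 1.95672e+06/3141.6 = 622.84 MPa
τ_max = K·τ₀ = 1.1565 × 622.84 = 720.31 MPa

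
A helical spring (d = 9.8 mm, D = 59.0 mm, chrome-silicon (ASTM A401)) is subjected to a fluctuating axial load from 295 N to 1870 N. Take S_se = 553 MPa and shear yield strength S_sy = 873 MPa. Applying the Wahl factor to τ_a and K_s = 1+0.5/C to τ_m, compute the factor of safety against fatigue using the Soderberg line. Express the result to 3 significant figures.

2.00

C = D/d = 59.0/9.8 = 6.0204; K_W = (4C−1)/(4C−4)+0.615/C = 1.2515; K_s = 1+0.5/C = 1.0831
F_a = (F_max−F_min)/2 = 787.5 N; F_m = (F_max+F_min)/2 = 1082.5 N
τ_a = K_W·8F_aD/(πd³) = 1.2515 × 125.71 = 157.33 MPa
τ_m = K_s·8F_mD/(πd³) = 1.0831 × 172.8 = 187.15 MPa
Soderberg: 1/n_f = τ_a/S_se + τ_m/S_sy = 157.33/553 + 187.15/873 = 0.28450 + 0.21438 = 0.49888
n_f = 1/0.49888 = 2.004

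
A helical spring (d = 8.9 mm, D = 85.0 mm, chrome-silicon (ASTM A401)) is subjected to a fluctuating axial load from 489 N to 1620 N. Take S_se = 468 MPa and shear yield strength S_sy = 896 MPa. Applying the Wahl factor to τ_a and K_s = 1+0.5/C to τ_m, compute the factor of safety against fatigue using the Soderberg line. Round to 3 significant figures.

C = D/d = 85.0/8.9 = 9.5506; K_W = (4C−1)/(4C−4)+0.615/C = 1.1521; K_s = 1+0.5/C = 1.0524
F_a = (F_max−F_min)/2 = 565.5 N; F_m = (F_max+F_min)/2 = 1054.5 N
τ_a = K_W·8F_aD/(πd³) = 1.1521 × 173.63 = 200.04 MPa
τ_m = K_s·8F_mD/(πd³) = 1.0524 × 323.77 = 340.72 MPa
Soderberg: 1/n_f = τ_a/S_se + τ_m/S_sy = 200.04/468 + 340.72/896 = 0.42743 + 0.38027 = 0.8077
n_f = 1/0.8077 = 1.238

1.24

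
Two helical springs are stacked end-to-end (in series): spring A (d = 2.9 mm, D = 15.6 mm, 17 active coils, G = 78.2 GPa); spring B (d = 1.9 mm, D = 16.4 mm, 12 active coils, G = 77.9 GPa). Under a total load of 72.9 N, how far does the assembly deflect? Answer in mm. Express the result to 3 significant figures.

k_A = Gd⁴/(8D³N_a) = (78.2×10³)(2.9⁴)/(8·15.6³·17) = 10.712 N/mm
k_B = Gd⁴/(8D³N_a) = (77.9×10³)(1.9⁴)/(8·16.4³·12) = 2.3974 N/mm
Series: 1/k_eq = 1/10.712 + 1/2.3974 = 0.51046; k_eq = 1.959 N/mm
δ = F/k_eq = 72.9/1.959 = 37.213 mm

37.2 mm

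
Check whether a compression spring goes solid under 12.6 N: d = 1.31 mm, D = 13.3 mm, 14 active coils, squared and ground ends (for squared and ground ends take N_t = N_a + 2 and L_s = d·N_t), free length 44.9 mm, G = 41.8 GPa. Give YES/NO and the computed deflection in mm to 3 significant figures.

k = Gd⁴/(8D³N_a) = (41.8×10³)(1.31⁴)/(8·13.3³·14) = 0.46718 N/mm
N_t = 16; L_s = 1.31·16 = 20.96 mm; δ_solid = L₀ − L_s = 44.9 − 20.96 = 23.94 mm
δ = F/k = 12.6/0.46718 = 26.97 mm
δ ≥ δ_solid → spring goes solid

YES, δ = 27.0 mm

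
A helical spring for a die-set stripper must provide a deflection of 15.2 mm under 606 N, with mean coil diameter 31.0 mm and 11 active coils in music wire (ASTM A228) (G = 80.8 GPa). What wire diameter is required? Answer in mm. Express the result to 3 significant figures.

6.00 mm

Required rate k = F/δ = 606/15.2 = 39.868 N/mm
d = (8D³N_a·k / G)^(1/4) = (8·31.0³·11·39.868 / (80.8×10³))^0.25
  = (1293.6)^0.25 = 5.9972 mm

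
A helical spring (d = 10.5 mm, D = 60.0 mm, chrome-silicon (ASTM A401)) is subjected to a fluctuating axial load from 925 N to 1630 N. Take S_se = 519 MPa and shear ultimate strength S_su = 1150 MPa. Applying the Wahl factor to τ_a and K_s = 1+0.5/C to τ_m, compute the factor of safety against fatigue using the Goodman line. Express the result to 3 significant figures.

C = D/d = 60.0/10.5 = 5.7143; K_W = (4C−1)/(4C−4)+0.615/C = 1.2667; K_s = 1+0.5/C = 1.0875
F_a = (F_max−F_min)/2 = 352.5 N; F_m = (F_max+F_min)/2 = 1277.5 N
τ_a = K_W·8F_aD/(πd³) = 1.2667 × 46.525 = 58.933 MPa
τ_m = K_s·8F_mD/(πd³) = 1.0875 × 168.61 = 183.36 MPa
Goodman: 1/n_f = τ_a/S_se + τ_m/S_su = 58.933/519 + 183.36/1150 = 0.11355 + 0.15945 = 0.273
n_f = 1/0.273 = 3.663

3.66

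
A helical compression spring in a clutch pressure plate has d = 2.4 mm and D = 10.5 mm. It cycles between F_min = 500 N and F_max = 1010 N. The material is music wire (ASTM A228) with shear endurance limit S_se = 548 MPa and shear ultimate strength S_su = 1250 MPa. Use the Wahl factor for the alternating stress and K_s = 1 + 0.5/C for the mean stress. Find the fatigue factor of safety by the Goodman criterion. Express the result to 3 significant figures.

0.396

C = D/d = 10.5/2.4 = 4.3750; K_W = (4C−1)/(4C−4)+0.615/C = 1.3628; K_s = 1+0.5/C = 1.1143
F_a = (F_max−F_min)/2 = 255 N; F_m = (F_max+F_min)/2 = 755 N
τ_a = K_W·8F_aD/(πd³) = 1.3628 × 493.21 = 672.15 MPa
τ_m = K_s·8F_mD/(πd³) = 1.1143 × 1460.3 = 1627.2 MPa
Goodman: 1/n_f = τ_a/S_se + τ_m/S_su = 672.15/548 + 1627.2/1250 = 1.22655 + 1.30175 = 2.5283
n_f = 1/2.5283 = 0.3955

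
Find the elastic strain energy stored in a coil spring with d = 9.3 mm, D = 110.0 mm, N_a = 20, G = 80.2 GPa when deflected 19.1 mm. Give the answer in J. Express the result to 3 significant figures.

0.514 J

k = Gd⁴/(8D³N_a) = (80.2×10³)(9.3⁴)/(8·110.0³·20) = 2.8171 N/mm
U = ½kδ² = 0.5 × 2.8171 × 19.1² = 513.86 N·mm = 0.51386 J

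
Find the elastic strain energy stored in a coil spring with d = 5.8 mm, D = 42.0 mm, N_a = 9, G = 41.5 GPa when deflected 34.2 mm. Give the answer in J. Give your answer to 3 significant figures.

5.15 J

k = Gd⁴/(8D³N_a) = (41.5×10³)(5.8⁴)/(8·42.0³·9) = 8.804 N/mm
U = ½kδ² = 0.5 × 8.804 × 34.2² = 5148.8 N·mm = 5.1488 J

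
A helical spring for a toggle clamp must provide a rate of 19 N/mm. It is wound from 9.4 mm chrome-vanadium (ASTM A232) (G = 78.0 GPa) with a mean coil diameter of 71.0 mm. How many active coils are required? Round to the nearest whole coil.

11

N_a = Gd⁴/(8D³k) = (78.0×10³ × 9.4⁴)/(8 × 71.0³ × 19)
    = 6.08984e+08 / 5.44025e+07 = 11.19 → 11 coils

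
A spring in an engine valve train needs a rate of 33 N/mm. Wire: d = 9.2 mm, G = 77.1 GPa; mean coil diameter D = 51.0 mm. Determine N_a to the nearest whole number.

16

N_a = Gd⁴/(8D³k) = (77.1×10³ × 9.2⁴)/(8 × 51.0³ × 33)
    = 5.52339e+08 / 3.50199e+07 = 15.77 → 16 coils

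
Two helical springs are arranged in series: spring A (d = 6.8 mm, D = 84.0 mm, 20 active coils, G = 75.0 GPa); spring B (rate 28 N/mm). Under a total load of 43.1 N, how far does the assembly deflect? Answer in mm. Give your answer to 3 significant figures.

k_A = Gd⁴/(8D³N_a) = (75.0×10³)(6.8⁴)/(8·84.0³·20) = 1.691 N/mm
Series: 1/k_eq = 1/1.691 + 1/28 = 0.62709; k_eq = 1.5947 N/mm
δ = F/k_eq = 43.1/1.5947 = 27.027 mm

27.0 mm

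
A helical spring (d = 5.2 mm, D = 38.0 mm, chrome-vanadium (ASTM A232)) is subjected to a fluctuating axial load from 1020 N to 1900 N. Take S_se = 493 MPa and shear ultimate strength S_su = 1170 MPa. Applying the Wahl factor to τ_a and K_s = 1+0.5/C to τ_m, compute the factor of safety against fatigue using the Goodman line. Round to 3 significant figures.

C = D/d = 38.0/5.2 = 7.3077; K_W = (4C−1)/(4C−4)+0.615/C = 1.2031; K_s = 1+0.5/C = 1.0684
F_a = (F_max−F_min)/2 = 440 N; F_m = (F_max+F_min)/2 = 1460 N
τ_a = K_W·8F_aD/(πd³) = 1.2031 × 302.81 = 364.3 MPa
τ_m = K_s·8F_mD/(πd³) = 1.0684 × 1004.8 = 1073.5 MPa
Goodman: 1/n_f = τ_a/S_se + τ_m/S_su = 364.3/493 + 1073.5/1170 = 0.73894 + 0.91754 = 1.6565
n_f = 1/1.6565 = 0.6037

0.604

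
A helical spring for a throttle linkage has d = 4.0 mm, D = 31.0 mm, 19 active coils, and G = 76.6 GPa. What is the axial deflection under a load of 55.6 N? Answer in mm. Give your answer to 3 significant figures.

k = Gd⁴/(8D³N_a) = (76.6×10³)(4.0⁴)/(8·31.0³·19) = 4.3305 N/mm
δ = F/k = 55.6 / 4.3305 = 12.839 mm

12.8 mm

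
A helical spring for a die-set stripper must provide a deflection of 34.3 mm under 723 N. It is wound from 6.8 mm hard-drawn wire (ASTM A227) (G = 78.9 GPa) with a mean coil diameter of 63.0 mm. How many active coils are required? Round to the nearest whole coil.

Required rate k = F/δ = 723/34.3 = 21.079 N/mm
N_a = Gd⁴/(8D³k) = (78.9×10³ × 6.8⁴)/(8 × 63.0³ × 21.079)
    = 1.68699e+08 / 4.21654e+07 = 4.001 → 4 coils

4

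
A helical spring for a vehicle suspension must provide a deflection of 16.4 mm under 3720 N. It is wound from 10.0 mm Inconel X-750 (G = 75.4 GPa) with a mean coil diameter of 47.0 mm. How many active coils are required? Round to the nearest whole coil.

Required rate k = F/δ = 3720/16.4 = 226.83 N/mm
N_a = Gd⁴/(8D³k) = (75.4×10³ × 10.0⁴)/(8 × 47.0³ × 226.83)
    = 7.54e+08 / 1.88401e+08 = 4.002 → 4 coils

4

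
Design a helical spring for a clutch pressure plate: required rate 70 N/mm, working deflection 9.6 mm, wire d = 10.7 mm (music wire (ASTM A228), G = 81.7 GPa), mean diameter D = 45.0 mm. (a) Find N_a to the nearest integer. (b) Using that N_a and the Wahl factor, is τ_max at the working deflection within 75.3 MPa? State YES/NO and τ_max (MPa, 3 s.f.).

N_a = Gd⁴/(8D³k) = (81.7×10³)(10.7⁴)/(8·45.0³·70) = 20.99 → N_a = 21
Actual rate k = Gd⁴/(8D³·21) = 69.954 N/mm
Working load F = kδ = 69.954·9.6 = 671.55 N
C = 45.0/10.7 = 4.2056; K_W = (4C−1)/(4C−4)+0.615/C = 1.3802
τ_max = K_W·8FD/(πd³) = 1.3802·62.818 = 86.701 MPa
τ_max > 75.3 MPa → exceeds allowable

(a) 21 coils; (b) NO, τ_max = 86.7 MPa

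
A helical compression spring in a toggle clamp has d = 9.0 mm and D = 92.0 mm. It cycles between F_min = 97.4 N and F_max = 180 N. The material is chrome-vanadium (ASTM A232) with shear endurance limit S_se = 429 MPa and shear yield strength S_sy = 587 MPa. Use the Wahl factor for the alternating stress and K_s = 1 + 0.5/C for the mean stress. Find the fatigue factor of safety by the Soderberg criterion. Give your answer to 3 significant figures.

C = D/d = 92.0/9.0 = 10.2222; K_W = (4C−1)/(4C−4)+0.615/C = 1.1415; K_s = 1+0.5/C = 1.0489
F_a = (F_max−F_min)/2 = 41.3 N; F_m = (F_max+F_min)/2 = 138.7 N
τ_a = K_W·8F_aD/(πd³) = 1.1415 × 13.272 = 15.15 MPa
τ_m = K_s·8F_mD/(πd³) = 1.0489 × 44.574 = 46.754 MPa
Soderberg: 1/n_f = τ_a/S_se + τ_m/S_sy = 15.15/429 + 46.754/587 = 0.03532 + 0.07965 = 0.11496
n_f = 1/0.11496 = 8.698

8.70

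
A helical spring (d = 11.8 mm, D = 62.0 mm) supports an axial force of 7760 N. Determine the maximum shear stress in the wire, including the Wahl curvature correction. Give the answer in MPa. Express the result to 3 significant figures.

964 MPa

Spring index C = D/d = 62.0/11.8 = 5.2542
K_W = (4C−1)/(4C−4) + 0.615/C = 20.017/17.017 + 0.1170 = 1.2933
τ₀ = 8FD/(πd³) = 8·7760·62.0/(π·11.8³) = 3.84896e+06/5161.7 = 745.67 MPa
τ_max = K·τ₀ = 1.2933 × 745.67 = 964.41 MPa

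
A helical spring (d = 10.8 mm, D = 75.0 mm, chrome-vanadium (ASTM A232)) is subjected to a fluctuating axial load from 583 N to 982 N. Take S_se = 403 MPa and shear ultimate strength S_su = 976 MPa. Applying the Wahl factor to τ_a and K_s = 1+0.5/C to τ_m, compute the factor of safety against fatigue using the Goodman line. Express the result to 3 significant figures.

4.52

C = D/d = 75.0/10.8 = 6.9444; K_W = (4C−1)/(4C−4)+0.615/C = 1.2147; K_s = 1+0.5/C = 1.0720
F_a = (F_max−F_min)/2 = 199.5 N; F_m = (F_max+F_min)/2 = 782.5 N
τ_a = K_W·8F_aD/(πd³) = 1.2147 × 30.246 = 36.741 MPa
τ_m = K_s·8F_mD/(πd³) = 1.0720 × 118.64 = 127.18 MPa
Goodman: 1/n_f = τ_a/S_se + τ_m/S_su = 36.741/403 + 127.18/976 = 0.09117 + 0.13030 = 0.22147
n_f = 1/0.22147 = 4.515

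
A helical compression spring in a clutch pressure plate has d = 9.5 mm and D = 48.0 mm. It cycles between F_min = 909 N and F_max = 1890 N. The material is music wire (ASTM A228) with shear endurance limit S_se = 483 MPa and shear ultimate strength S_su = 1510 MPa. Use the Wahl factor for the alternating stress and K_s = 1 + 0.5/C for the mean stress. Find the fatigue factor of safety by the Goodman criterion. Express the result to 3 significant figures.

2.99

C = D/d = 48.0/9.5 = 5.0526; K_W = (4C−1)/(4C−4)+0.615/C = 1.3068; K_s = 1+0.5/C = 1.0990
F_a = (F_max−F_min)/2 = 490.5 N; F_m = (F_max+F_min)/2 = 1399.5 N
τ_a = K_W·8F_aD/(πd³) = 1.3068 × 69.928 = 91.38 MPa
τ_m = K_s·8F_mD/(πd³) = 1.0990 × 199.52 = 219.26 MPa
Goodman: 1/n_f = τ_a/S_se + τ_m/S_su = 91.38/483 + 219.26/1510 = 0.18919 + 0.14521 = 0.3344
n_f = 1/0.3344 = 2.99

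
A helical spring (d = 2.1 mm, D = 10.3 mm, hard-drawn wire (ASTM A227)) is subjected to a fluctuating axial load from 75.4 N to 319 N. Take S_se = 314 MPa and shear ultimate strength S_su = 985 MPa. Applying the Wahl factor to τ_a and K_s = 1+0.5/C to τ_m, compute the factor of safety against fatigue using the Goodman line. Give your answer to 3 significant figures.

0.483

C = D/d = 10.3/2.1 = 4.9048; K_W = (4C−1)/(4C−4)+0.615/C = 1.3175; K_s = 1+0.5/C = 1.1019
F_a = (F_max−F_min)/2 = 121.8 N; F_m = (F_max+F_min)/2 = 197.2 N
τ_a = K_W·8F_aD/(πd³) = 1.3175 × 344.96 = 454.47 MPa
τ_m = K_s·8F_mD/(πd³) = 1.1019 × 558.5 = 615.44 MPa
Goodman: 1/n_f = τ_a/S_se + τ_m/S_su = 454.47/314 + 615.44/985 = 1.44735 + 0.62481 = 2.0722
n_f = 1/2.0722 = 0.4826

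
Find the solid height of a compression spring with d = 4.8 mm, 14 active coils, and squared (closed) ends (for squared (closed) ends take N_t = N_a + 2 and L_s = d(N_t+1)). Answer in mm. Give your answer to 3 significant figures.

squared (closed) ends: N_t = N_a + 2 = 14 + 2 = 16
L_s = d·(N_t+1) = 4.8 × 17 = 81.6 mm

81.6 mm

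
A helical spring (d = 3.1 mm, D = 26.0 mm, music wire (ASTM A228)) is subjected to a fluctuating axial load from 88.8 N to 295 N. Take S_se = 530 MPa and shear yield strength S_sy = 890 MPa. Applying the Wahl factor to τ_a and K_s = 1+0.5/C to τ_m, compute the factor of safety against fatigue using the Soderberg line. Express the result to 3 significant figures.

C = D/d = 26.0/3.1 = 8.3871; K_W = (4C−1)/(4C−4)+0.615/C = 1.1749; K_s = 1+0.5/C = 1.0596
F_a = (F_max−F_min)/2 = 103.1 N; F_m = (F_max+F_min)/2 = 191.9 N
τ_a = K_W·8F_aD/(πd³) = 1.1749 × 229.13 = 269.2 MPa
τ_m = K_s·8F_mD/(πd³) = 1.0596 × 426.48 = 451.91 MPa
Soderberg: 1/n_f = τ_a/S_se + τ_m/S_sy = 269.2/530 + 451.91/890 = 0.50792 + 0.50776 = 1.0157
n_f = 1/1.0157 = 0.9846

0.985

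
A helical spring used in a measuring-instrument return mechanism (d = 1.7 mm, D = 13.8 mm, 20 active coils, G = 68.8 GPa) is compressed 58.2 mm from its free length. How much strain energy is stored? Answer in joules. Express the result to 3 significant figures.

k = Gd⁴/(8D³N_a) = (68.8×10³)(1.7⁴)/(8·13.8³·20) = 1.3666 N/mm
U = ½kδ² = 0.5 × 1.3666 × 58.2² = 2314.4 N·mm = 2.3144 J

2.31 J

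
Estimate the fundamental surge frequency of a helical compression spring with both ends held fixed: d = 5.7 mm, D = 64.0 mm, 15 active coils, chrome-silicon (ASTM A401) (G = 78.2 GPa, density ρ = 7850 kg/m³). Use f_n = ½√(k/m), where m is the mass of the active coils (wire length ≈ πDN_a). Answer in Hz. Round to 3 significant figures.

k = Gd⁴/(8D³N_a) = (78.2×10³)(5.7⁴)/(8·64.0³·15) = 2.6241 N/mm = 2624.1 N/m
Wire length L = πDN_a = π·64.0·15 = 3015.9 mm
m = ρ·(πd²/4)·L = 7850 × 25.518×10⁻⁶ m² × 3.0159 m = 0.60413 kg
f_n = ½√(k/m) = 0.5·√(2624.1/0.60413) = 0.5·√(4343.6) = 32.953 Hz

33.0 Hz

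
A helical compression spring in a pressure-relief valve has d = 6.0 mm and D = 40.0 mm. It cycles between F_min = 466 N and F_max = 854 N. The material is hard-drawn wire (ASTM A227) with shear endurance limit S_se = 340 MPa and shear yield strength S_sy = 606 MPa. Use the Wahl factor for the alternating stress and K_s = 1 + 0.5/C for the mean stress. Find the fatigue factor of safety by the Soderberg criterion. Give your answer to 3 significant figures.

1.13

C = D/d = 40.0/6.0 = 6.6667; K_W = (4C−1)/(4C−4)+0.615/C = 1.2246; K_s = 1+0.5/C = 1.0750
F_a = (F_max−F_min)/2 = 194 N; F_m = (F_max+F_min)/2 = 660 N
τ_a = K_W·8F_aD/(πd³) = 1.2246 × 91.485 = 112.03 MPa
τ_m = K_s·8F_mD/(πd³) = 1.0750 × 311.24 = 334.58 MPa
Soderberg: 1/n_f = τ_a/S_se + τ_m/S_sy = 112.03/340 + 334.58/606 = 0.32951 + 0.55211 = 0.88162
n_f = 1/0.88162 = 1.134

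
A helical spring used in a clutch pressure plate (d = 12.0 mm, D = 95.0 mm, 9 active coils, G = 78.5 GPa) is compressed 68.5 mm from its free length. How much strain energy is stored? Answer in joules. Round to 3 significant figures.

61.9 J

k = Gd⁴/(8D³N_a) = (78.5×10³)(12.0⁴)/(8·95.0³·9) = 26.369 N/mm
U = ½kδ² = 0.5 × 26.369 × 68.5² = 61865 N·mm = 61.865 J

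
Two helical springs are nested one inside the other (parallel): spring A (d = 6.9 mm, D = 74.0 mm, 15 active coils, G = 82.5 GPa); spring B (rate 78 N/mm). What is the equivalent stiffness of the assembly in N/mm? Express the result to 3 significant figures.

81.8 N/mm

k_A = Gd⁴/(8D³N_a) = (82.5×10³)(6.9⁴)/(8·74.0³·15) = 3.8457 N/mm
Parallel: k_eq = 3.8457 + 78 = 81.846 N/mm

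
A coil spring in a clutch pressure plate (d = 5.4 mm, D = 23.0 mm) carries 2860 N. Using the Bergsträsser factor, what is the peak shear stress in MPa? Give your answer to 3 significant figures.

Spring index C = D/d = 23.0/5.4 = 4.2593
K_B = (4C+2)/(4C−3) = 19.037/14.037 = 1.3562
τ₀ = 8FD/(πd³) = 8·2860·23.0/(π·5.4³) = 526240/494.69 = 1063.8 MPa
τ_max = K·τ₀ = 1.3562 × 1063.8 = 1442.7 MPa

1440 MPa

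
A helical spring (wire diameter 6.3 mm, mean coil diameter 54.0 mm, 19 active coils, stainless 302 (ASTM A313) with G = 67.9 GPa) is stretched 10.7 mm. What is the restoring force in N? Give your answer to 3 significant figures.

47.8 N

k = Gd⁴/(8D³N_a) = (67.9×10³)(6.3⁴)/(8·54.0³·19) = 4.469 N/mm
F = k·δ = 4.469 × 10.7 = 47.818 N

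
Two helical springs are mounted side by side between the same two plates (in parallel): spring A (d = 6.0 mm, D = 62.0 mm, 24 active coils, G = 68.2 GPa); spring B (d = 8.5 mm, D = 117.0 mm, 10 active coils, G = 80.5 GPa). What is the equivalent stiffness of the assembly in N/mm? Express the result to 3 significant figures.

k_A = Gd⁴/(8D³N_a) = (68.2×10³)(6.0⁴)/(8·62.0³·24) = 1.9316 N/mm
k_B = Gd⁴/(8D³N_a) = (80.5×10³)(8.5⁴)/(8·117.0³·10) = 3.2796 N/mm
Parallel: k_eq = 1.9316 + 3.2796 = 5.2112 N/mm

5.21 N/mm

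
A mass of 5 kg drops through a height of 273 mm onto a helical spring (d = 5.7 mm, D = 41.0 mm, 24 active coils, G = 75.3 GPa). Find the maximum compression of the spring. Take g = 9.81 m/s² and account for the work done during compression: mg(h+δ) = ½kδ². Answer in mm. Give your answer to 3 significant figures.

75.4 mm

k = Gd⁴/(8D³N_a) = (75.3×10³)(5.7⁴)/(8·41.0³·24) = 6.0068 N/mm
W = mg = 5 × 9.81 = 49.05 N
½kδ² − Wδ − Wh = 0 → δ = (W + √(W² + 2kWh))/k
δ = (49.05 + √(2405.9 + 160869))/6.0068 = (49.05 + 404.07)/6.0068 = 75.435 mm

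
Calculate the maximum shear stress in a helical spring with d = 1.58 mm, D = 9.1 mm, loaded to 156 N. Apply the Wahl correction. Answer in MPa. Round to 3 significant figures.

1160 MPa

Spring index C = D/d = 9.1/1.58 = 5.7595
K_W = (4C−1)/(4C−4) + 0.615/C = 22.038/19.038 + 0.1068 = 1.2644
τ₀ = 8FD/(πd³) = 8·156·9.1/(π·1.58³) = 11356.8/12.391 = 916.51 MPa
τ_max = K·τ₀ = 1.2644 × 916.51 = 1158.8 MPa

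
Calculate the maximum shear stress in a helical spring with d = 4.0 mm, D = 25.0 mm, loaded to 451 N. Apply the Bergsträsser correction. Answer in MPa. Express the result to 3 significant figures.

551 MPa

Spring index C = D/d = 25.0/4.0 = 6.2500
K_B = (4C+2)/(4C−3) = 27.000/22.000 = 1.2273
τ₀ = 8FD/(πd³) = 8·451·25.0/(π·4.0³) = 90200/201.06 = 448.62 MPa
τ_max = K·τ₀ = 1.2273 × 448.62 = 550.58 MPa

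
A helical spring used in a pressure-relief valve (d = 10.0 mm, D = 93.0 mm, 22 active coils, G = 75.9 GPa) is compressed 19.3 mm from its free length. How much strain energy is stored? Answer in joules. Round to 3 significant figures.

0.999 J

k = Gd⁴/(8D³N_a) = (75.9×10³)(10.0⁴)/(8·93.0³·22) = 5.3614 N/mm
U = ½kδ² = 0.5 × 5.3614 × 19.3² = 998.54 N·mm = 0.99854 J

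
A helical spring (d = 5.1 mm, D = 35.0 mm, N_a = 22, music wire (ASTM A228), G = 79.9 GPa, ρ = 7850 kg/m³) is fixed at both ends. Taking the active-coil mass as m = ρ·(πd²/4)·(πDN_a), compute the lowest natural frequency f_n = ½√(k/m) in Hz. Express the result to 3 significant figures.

67.9 Hz

k = Gd⁴/(8D³N_a) = (79.9×10³)(5.1⁴)/(8·35.0³·22) = 7.1633 N/mm = 7163.3 N/m
Wire length L = πDN_a = π·35.0·22 = 2419 mm
m = ρ·(πd²/4)·L = 7850 × 20.428×10⁻⁶ m² × 2.419 m = 0.38792 kg
f_n = ½√(k/m) = 0.5·√(7163.3/0.38792) = 0.5·√(18466) = 67.945 Hz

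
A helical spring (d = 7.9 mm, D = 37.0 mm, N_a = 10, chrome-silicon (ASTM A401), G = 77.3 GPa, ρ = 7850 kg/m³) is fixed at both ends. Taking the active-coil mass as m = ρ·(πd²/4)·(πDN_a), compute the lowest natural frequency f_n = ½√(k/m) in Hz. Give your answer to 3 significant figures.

204 Hz

k = Gd⁴/(8D³N_a) = (77.3×10³)(7.9⁴)/(8·37.0³·10) = 74.301 N/mm = 74301 N/m
Wire length L = πDN_a = π·37.0·10 = 1162.4 mm
m = ρ·(πd²/4)·L = 7850 × 49.017×10⁻⁶ m² × 1.1624 m = 0.44727 kg
f_n = ½√(k/m) = 0.5·√(74301/0.44727) = 0.5·√(1.6612e+05) = 203.79 Hz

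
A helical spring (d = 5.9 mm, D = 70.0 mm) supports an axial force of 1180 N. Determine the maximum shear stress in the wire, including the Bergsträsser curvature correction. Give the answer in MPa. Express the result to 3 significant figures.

Spring index C = D/d = 70.0/5.9 = 11.8644
K_B = (4C+2)/(4C−3) = 49.458/44.458 = 1.1125
τ₀ = 8FD/(πd³) = 8·1180·70.0/(π·5.9³) = 660800/645.22 = 1024.2 MPa
τ_max = K·τ₀ = 1.1125 × 1024.2 = 1139.3 MPa

1140 MPa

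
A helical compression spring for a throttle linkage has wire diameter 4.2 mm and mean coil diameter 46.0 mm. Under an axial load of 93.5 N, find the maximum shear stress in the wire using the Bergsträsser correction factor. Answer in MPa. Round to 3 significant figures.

166 MPa

Spring index C = D/d = 46.0/4.2 = 10.9524
K_B = (4C+2)/(4C−3) = 45.810/40.810 = 1.1225
τ₀ = 8FD/(πd³) = 8·93.5·46.0/(π·4.2³) = 34408/232.75 = 147.83 MPa
τ_max = K·τ₀ = 1.1225 × 147.83 = 165.94 MPa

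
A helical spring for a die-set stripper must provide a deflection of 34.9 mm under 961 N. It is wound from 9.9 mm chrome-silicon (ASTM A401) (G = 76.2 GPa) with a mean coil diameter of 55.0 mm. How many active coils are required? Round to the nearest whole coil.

Required rate k = F/δ = 961/34.9 = 27.536 N/mm
N_a = Gd⁴/(8D³k) = (76.2×10³ × 9.9⁴)/(8 × 55.0³ × 27.536)
    = 7.31974e+08 / 3.66502e+07 = 19.97 → 20 coils

20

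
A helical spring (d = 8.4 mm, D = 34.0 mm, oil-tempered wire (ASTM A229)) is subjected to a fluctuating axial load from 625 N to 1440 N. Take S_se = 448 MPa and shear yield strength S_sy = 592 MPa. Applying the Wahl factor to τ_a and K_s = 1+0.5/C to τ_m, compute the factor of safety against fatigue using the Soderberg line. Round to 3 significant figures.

2.12

C = D/d = 34.0/8.4 = 4.0476; K_W = (4C−1)/(4C−4)+0.615/C = 1.3980; K_s = 1+0.5/C = 1.1235
F_a = (F_max−F_min)/2 = 407.5 N; F_m = (F_max+F_min)/2 = 1032.5 N
τ_a = K_W·8F_aD/(πd³) = 1.3980 × 59.526 = 83.22 MPa
τ_m = K_s·8F_mD/(πd³) = 1.1235 × 150.82 = 169.46 MPa
Soderberg: 1/n_f = τ_a/S_se + τ_m/S_sy = 83.22/448 + 169.46/592 = 0.18576 + 0.28624 = 0.472
n_f = 1/0.472 = 2.119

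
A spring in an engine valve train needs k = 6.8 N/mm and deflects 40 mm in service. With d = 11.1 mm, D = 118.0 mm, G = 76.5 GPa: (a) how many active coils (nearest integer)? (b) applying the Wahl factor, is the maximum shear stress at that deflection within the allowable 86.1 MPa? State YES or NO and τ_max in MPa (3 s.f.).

N_a = Gd⁴/(8D³k) = (76.5×10³)(11.1⁴)/(8·118.0³·6.8) = 12.99 → N_a = 13
Actual rate k = Gd⁴/(8D³·13) = 6.7963 N/mm
Working load F = kδ = 6.7963·40 = 271.85 N
C = 118.0/11.1 = 10.6306; K_W = (4C−1)/(4C−4)+0.615/C = 1.1357
τ_max = K_W·8FD/(πd³) = 1.1357·59.729 = 67.836 MPa
τ_max ≤ 86.1 MPa → acceptable

(a) 13 coils; (b) YES, τ_max = 67.8 MPa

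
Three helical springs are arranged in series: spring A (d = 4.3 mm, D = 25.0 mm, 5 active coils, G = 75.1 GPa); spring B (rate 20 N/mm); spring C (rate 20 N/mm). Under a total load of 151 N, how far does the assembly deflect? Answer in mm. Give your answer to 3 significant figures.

k_A = Gd⁴/(8D³N_a) = (75.1×10³)(4.3⁴)/(8·25.0³·5) = 41.08 N/mm
Series: 1/k_eq = 1/41.08 + 1/20 + 1/20 = 0.12434; k_eq = 8.0423 N/mm
δ = F/k_eq = 151/8.0423 = 18.776 mm

18.8 mm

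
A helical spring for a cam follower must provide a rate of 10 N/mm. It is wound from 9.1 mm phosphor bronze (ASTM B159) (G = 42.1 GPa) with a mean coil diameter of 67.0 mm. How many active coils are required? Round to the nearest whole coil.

12

N_a = Gd⁴/(8D³k) = (42.1×10³ × 9.1⁴)/(8 × 67.0³ × 10)
    = 2.88701e+08 / 2.4061e+07 = 12 → 12 coils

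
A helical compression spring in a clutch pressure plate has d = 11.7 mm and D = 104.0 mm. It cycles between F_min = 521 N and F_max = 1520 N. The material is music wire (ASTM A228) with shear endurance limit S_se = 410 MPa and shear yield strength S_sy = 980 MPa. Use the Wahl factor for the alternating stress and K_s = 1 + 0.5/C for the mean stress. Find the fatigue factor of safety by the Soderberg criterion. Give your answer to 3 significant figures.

C = D/d = 104.0/11.7 = 8.8889; K_W = (4C−1)/(4C−4)+0.615/C = 1.1643; K_s = 1+0.5/C = 1.0562
F_a = (F_max−F_min)/2 = 499.5 N; F_m = (F_max+F_min)/2 = 1020.5 N
τ_a = K_W·8F_aD/(πd³) = 1.1643 × 82.595 = 96.161 MPa
τ_m = K_s·8F_mD/(πd³) = 1.0562 × 168.74 = 178.24 MPa
Soderberg: 1/n_f = τ_a/S_se + τ_m/S_sy = 96.161/410 + 178.24/980 = 0.23454 + 0.18187 = 0.41641
n_f = 1/0.41641 = 2.401

2.40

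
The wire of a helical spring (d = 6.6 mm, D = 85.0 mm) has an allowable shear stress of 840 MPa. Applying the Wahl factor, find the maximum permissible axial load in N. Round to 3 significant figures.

C = D/d = 85.0/6.6 = 12.8788
K_W = (4C−1)/(4C−4) + 0.615/C = 50.515/47.515 + 0.0478 = 1.1109
τ_max = K·8FD/(πd³) → F_max = τ_allow·πd³/(8DK)
F_max = 840·π·6.6³/(8·85.0·1.1109) = 7.5868e+05/755.41 = 1004.3 N

1000 N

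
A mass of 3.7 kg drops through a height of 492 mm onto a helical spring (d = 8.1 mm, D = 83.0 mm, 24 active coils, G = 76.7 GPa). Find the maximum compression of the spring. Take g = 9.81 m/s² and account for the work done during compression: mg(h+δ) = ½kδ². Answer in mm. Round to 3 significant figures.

122 mm

k = Gd⁴/(8D³N_a) = (76.7×10³)(8.1⁴)/(8·83.0³·24) = 3.0075 N/mm
W = mg = 3.7 × 9.81 = 36.297 N
½kδ² − Wδ − Wh = 0 → δ = (W + √(W² + 2kWh))/k
δ = (36.297 + √(1317.5 + 107415))/3.0075 = (36.297 + 329.75)/3.0075 = 121.71 mm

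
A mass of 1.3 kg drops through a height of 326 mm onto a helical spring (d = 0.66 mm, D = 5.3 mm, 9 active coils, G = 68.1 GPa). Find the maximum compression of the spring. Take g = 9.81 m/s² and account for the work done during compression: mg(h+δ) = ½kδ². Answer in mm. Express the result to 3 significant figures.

94.3 mm

k = Gd⁴/(8D³N_a) = (68.1×10³)(0.66⁴)/(8·5.3³·9) = 1.2055 N/mm
W = mg = 1.3 × 9.81 = 12.753 N
½kδ² − Wδ − Wh = 0 → δ = (W + √(W² + 2kWh))/k
δ = (12.753 + √(162.64 + 10023.6))/1.2055 = (12.753 + 100.93)/1.2055 = 94.302 mm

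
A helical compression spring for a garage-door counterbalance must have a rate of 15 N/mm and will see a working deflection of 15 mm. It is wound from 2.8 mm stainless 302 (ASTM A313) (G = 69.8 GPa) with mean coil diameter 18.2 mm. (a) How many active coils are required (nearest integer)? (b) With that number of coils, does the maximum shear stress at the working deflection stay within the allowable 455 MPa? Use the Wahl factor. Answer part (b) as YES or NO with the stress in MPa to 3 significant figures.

N_a = Gd⁴/(8D³k) = (69.8×10³)(2.8⁴)/(8·18.2³·15) = 5.931 → N_a = 6
Actual rate k = Gd⁴/(8D³·6) = 14.826 N/mm
Working load F = kδ = 14.826·15 = 222.39 N
C = 18.2/2.8 = 6.5000; K_W = (4C−1)/(4C−4)+0.615/C = 1.2310
τ_max = K_W·8FD/(πd³) = 1.2310·469.53 = 577.98 MPa
τ_max > 455 MPa → exceeds allowable

(a) 6 coils; (b) NO, τ_max = 578 MPa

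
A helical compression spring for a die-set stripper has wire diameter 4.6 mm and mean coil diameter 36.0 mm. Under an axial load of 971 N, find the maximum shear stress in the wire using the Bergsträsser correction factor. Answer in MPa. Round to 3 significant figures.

1080 MPa

Spring index C = D/d = 36.0/4.6 = 7.8261
K_B = (4C+2)/(4C−3) = 33.304/28.304 = 1.1767
τ₀ = 8FD/(πd³) = 8·971·36.0/(π·4.6³) = 279648/305.79 = 914.51 MPa
τ_max = K·τ₀ = 1.1767 × 914.51 = 1076.1 MPa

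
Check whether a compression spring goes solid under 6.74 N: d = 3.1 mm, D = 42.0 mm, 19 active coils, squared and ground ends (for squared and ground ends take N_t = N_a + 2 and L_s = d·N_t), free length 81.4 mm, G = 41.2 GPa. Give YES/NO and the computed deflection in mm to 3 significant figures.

YES, δ = 19.9 mm

k = Gd⁴/(8D³N_a) = (41.2×10³)(3.1⁴)/(8·42.0³·19) = 0.33787 N/mm
N_t = 21; L_s = 3.1·21 = 65.1 mm; δ_solid = L₀ − L_s = 81.4 − 65.1 = 16.3 mm
δ = F/k = 6.74/0.33787 = 19.948 mm
δ ≥ δ_solid → spring goes solid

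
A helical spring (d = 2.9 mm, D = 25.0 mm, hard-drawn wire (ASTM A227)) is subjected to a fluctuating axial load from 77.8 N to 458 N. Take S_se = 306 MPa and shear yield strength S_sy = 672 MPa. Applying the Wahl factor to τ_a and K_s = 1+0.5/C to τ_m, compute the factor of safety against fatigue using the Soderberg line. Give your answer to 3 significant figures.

C = D/d = 25.0/2.9 = 8.6207; K_W = (4C−1)/(4C−4)+0.615/C = 1.1698; K_s = 1+0.5/C = 1.0580
F_a = (F_max−F_min)/2 = 190.1 N; F_m = (F_max+F_min)/2 = 267.9 N
τ_a = K_W·8F_aD/(πd³) = 1.1698 × 496.21 = 580.45 MPa
τ_m = K_s·8F_mD/(πd³) = 1.0580 × 699.29 = 739.85 MPa
Soderberg: 1/n_f = τ_a/S_se + τ_m/S_sy = 580.45/306 + 739.85/672 = 1.89689 + 1.10097 = 2.9979
n_f = 1/2.9979 = 0.3336

0.334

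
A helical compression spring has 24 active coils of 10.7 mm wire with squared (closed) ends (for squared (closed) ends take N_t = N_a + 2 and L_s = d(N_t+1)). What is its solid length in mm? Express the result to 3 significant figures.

squared (closed) ends: N_t = N_a + 2 = 24 + 2 = 26
L_s = d·(N_t+1) = 10.7 × 27 = 288.9 mm

289 mm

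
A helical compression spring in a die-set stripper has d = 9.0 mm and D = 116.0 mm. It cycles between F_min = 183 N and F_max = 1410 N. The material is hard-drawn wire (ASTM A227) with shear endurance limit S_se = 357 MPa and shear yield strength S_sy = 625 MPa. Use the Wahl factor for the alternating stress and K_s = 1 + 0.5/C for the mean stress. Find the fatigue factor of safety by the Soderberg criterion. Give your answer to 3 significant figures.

0.763

C = D/d = 116.0/9.0 = 12.8889; K_W = (4C−1)/(4C−4)+0.615/C = 1.1108; K_s = 1+0.5/C = 1.0388
F_a = (F_max−F_min)/2 = 613.5 N; F_m = (F_max+F_min)/2 = 796.5 N
τ_a = K_W·8F_aD/(πd³) = 1.1108 × 248.59 = 276.13 MPa
τ_m = K_s·8F_mD/(πd³) = 1.0388 × 322.74 = 335.26 MPa
Soderberg: 1/n_f = τ_a/S_se + τ_m/S_sy = 276.13/357 + 335.26/625 = 0.77349 + 0.53642 = 1.3099
n_f = 1/1.3099 = 0.7634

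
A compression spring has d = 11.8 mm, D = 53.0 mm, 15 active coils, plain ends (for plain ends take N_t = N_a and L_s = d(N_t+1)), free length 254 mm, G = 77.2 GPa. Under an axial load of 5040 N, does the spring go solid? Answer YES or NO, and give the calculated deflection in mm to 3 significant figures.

k = Gd⁴/(8D³N_a) = (77.2×10³)(11.8⁴)/(8·53.0³·15) = 83.779 N/mm
N_t = 15; L_s = 11.8·16 = 188.8 mm; δ_solid = L₀ − L_s = 254 − 188.8 = 65.2 mm
δ = F/k = 5040/83.779 = 60.158 mm
δ < δ_solid → spring does not go solid

NO, δ = 60.2 mm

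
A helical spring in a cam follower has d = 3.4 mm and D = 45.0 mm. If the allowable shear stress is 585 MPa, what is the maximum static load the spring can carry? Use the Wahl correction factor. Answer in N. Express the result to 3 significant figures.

181 N

C = D/d = 45.0/3.4 = 13.2353
K_W = (4C−1)/(4C−4) + 0.615/C = 51.941/48.941 + 0.0465 = 1.1078
τ_max = K·8FD/(πd³) → F_max = τ_allow·πd³/(8DK)
F_max = 585·π·3.4³/(8·45.0·1.1078) = 72234/398.8 = 181.13 N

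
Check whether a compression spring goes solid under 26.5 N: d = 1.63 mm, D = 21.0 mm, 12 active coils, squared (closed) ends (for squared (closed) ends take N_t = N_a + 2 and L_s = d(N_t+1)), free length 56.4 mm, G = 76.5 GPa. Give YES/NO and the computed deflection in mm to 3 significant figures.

YES, δ = 43.6 mm

k = Gd⁴/(8D³N_a) = (76.5×10³)(1.63⁴)/(8·21.0³·12) = 0.60741 N/mm
N_t = 14; L_s = 1.63·15 = 24.45 mm; δ_solid = L₀ − L_s = 56.4 − 24.45 = 31.95 mm
δ = F/k = 26.5/0.60741 = 43.628 mm
δ ≥ δ_solid → spring goes solid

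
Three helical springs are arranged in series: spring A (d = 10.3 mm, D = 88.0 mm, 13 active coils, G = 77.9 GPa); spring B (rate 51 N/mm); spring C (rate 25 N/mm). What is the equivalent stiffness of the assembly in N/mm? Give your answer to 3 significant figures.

7.12 N/mm

k_A = Gd⁴/(8D³N_a) = (77.9×10³)(10.3⁴)/(8·88.0³·13) = 12.371 N/mm
Series: 1/k_eq = 1/12.371 + 1/51 + 1/25 = 0.14044; k_eq = 7.1204 N/mm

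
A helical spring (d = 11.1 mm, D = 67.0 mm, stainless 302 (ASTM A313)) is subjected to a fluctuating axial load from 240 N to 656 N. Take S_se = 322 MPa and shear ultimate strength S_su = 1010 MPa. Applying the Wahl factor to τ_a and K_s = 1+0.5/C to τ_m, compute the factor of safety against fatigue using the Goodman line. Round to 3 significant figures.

6.22

C = D/d = 67.0/11.1 = 6.0360; K_W = (4C−1)/(4C−4)+0.615/C = 1.2508; K_s = 1+0.5/C = 1.0828
F_a = (F_max−F_min)/2 = 208 N; F_m = (F_max+F_min)/2 = 448 N
τ_a = K_W·8F_aD/(πd³) = 1.2508 × 25.948 = 32.457 MPa
τ_m = K_s·8F_mD/(πd³) = 1.0828 × 55.889 = 60.518 MPa
Goodman: 1/n_f = τ_a/S_se + τ_m/S_su = 32.457/322 + 60.518/1010 = 0.10080 + 0.05992 = 0.16072
n_f = 1/0.16072 = 6.222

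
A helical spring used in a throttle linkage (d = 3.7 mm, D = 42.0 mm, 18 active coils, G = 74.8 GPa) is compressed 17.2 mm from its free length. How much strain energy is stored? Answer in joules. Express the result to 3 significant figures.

0.194 J

k = Gd⁴/(8D³N_a) = (74.8×10³)(3.7⁴)/(8·42.0³·18) = 1.314 N/mm
U = ½kδ² = 0.5 × 1.314 × 17.2² = 194.37 N·mm = 0.19437 J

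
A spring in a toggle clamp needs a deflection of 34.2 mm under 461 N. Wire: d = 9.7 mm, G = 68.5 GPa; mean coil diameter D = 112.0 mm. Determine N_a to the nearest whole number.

Required rate k = F/δ = 461/34.2 = 13.48 N/mm
N_a = Gd⁴/(8D³k) = (68.5×10³ × 9.7⁴)/(8 × 112.0³ × 13.48)
    = 6.06426e+08 / 1.51502e+08 = 4.003 → 4 coils

4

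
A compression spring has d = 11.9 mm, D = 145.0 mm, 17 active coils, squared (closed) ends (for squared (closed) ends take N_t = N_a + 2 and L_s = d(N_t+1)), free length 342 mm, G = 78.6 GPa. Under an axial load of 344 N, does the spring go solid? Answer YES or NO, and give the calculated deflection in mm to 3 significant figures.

NO, δ = 90.5 mm

k = Gd⁴/(8D³N_a) = (78.6×10³)(11.9⁴)/(8·145.0³·17) = 3.8016 N/mm
N_t = 19; L_s = 11.9·20 = 238 mm; δ_solid = L₀ − L_s = 342 − 238 = 104 mm
δ = F/k = 344/3.8016 = 90.488 mm
δ < δ_solid → spring does not go solid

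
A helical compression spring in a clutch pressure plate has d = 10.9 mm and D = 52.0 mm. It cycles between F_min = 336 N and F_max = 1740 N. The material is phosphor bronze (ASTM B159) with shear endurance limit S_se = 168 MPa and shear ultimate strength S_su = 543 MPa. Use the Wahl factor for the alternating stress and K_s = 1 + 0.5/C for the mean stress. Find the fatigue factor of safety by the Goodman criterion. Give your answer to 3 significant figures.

1.28

C = D/d = 52.0/10.9 = 4.7706; K_W = (4C−1)/(4C−4)+0.615/C = 1.3278; K_s = 1+0.5/C = 1.1048
F_a = (F_max−F_min)/2 = 702 N; F_m = (F_max+F_min)/2 = 1038 N
τ_a = K_W·8F_aD/(πd³) = 1.3278 × 71.78 = 95.31 MPa
τ_m = K_s·8F_mD/(πd³) = 1.1048 × 106.14 = 117.26 MPa
Goodman: 1/n_f = τ_a/S_se + τ_m/S_su = 95.31/168 + 117.26/543 = 0.56732 + 0.21595 = 0.78327
n_f = 1/0.78327 = 1.277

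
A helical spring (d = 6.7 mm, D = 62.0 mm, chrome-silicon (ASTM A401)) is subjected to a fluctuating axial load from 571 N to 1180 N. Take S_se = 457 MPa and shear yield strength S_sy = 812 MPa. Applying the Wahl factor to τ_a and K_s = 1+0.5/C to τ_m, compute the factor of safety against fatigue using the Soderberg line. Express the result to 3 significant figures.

C = D/d = 62.0/6.7 = 9.2537; K_W = (4C−1)/(4C−4)+0.615/C = 1.1573; K_s = 1+0.5/C = 1.0540
F_a = (F_max−F_min)/2 = 304.5 N; F_m = (F_max+F_min)/2 = 875.5 N
τ_a = K_W·8F_aD/(πd³) = 1.1573 × 159.84 = 184.99 MPa
τ_m = K_s·8F_mD/(πd³) = 1.0540 × 459.58 = 484.41 MPa
Soderberg: 1/n_f = τ_a/S_se + τ_m/S_sy = 184.99/457 + 484.41/812 = 0.40479 + 0.59657 = 1.0014
n_f = 1/1.0014 = 0.9986

0.999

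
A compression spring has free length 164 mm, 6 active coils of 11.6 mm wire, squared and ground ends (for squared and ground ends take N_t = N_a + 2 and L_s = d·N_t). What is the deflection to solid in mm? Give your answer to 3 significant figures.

71.2 mm

N_t = 8; L_s = 11.6·8 = 92.8 mm
δ_solid = L₀ − L_s = 164 − 92.8 = 71.2 mm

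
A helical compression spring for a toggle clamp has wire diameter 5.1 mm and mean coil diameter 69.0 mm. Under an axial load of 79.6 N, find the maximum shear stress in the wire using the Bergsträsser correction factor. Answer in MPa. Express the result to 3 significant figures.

116 MPa

Spring index C = D/d = 69.0/5.1 = 13.5294
K_B = (4C+2)/(4C−3) = 56.118/51.118 = 1.0978
τ₀ = 8FD/(πd³) = 8·79.6·69.0/(π·5.1³) = 43939.2/416.74 = 105.44 MPa
τ_max = K·τ₀ = 1.0978 × 105.44 = 115.75 MPa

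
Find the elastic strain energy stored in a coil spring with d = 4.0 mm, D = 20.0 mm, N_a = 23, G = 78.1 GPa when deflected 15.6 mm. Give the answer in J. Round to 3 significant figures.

k = Gd⁴/(8D³N_a) = (78.1×10³)(4.0⁴)/(8·20.0³·23) = 13.583 N/mm
U = ½kδ² = 0.5 × 13.583 × 15.6² = 1652.7 N·mm = 1.6527 J

1.65 J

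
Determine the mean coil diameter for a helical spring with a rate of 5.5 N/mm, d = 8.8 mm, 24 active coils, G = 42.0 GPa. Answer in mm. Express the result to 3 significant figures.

D = (Gd⁴/(8N_a·k))^(1/3) = (42.0×10³·8.8⁴/(8·24·5.5))^(1/3)
  = (238515)^(1/3) = 62.0162 mm

62.0 mm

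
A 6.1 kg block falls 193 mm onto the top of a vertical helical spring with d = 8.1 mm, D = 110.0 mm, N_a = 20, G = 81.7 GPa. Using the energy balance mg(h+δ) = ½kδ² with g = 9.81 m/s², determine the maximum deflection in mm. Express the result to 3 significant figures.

160 mm

k = Gd⁴/(8D³N_a) = (81.7×10³)(8.1⁴)/(8·110.0³·20) = 1.6514 N/mm
W = mg = 6.1 × 9.81 = 59.841 N
½kδ² − Wδ − Wh = 0 → δ = (W + √(W² + 2kWh))/k
δ = (59.841 + √(3580.9 + 38146.1))/1.6514 = (59.841 + 204.27)/1.6514 = 159.93 mm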